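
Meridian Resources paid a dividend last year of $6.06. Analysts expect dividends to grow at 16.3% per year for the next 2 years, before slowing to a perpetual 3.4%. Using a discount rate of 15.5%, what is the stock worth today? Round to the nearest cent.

Two-stage DDM. Project D₁…D_2 at 0.163, terminal growth 0.034, discount at r = 0.155.
D_1 = 7.0478
D_2 = 8.1966
Terminal value at t=2: TV = D_3/(r−g) = 8.4753/(0.155−0.034) = 70.0434
P₀ = 7.0478/(1+0.155)^1 + 8.1966/(1+0.155)^2 + 70.0434/(1+0.155)^2 = 64.7515

$64.75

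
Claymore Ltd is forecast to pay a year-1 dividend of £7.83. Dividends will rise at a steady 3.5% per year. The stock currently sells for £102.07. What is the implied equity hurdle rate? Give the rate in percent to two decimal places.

11.17%

Rearranging the constant-growth DDM: r = D₁/P₀ + g.
r = 7.8300 / 102.07 + 0.035 = 0.07671 + 0.035 = 0.11171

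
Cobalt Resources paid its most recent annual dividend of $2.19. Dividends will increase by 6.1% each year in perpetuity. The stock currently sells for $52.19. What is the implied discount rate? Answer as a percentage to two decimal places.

Rearranging the constant-growth DDM: r = D₁/P₀ + g.
D₁ = 2.19 × (1 + 0.061) = 2.3236.
r = 2.3236 / 52.19 + 0.061 = 0.04452 + 0.061 = 0.10552

10.55%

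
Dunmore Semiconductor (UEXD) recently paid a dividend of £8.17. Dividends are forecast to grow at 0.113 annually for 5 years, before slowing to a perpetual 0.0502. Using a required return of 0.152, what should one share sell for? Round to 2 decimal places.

£107.83

Two-stage DDM. Project D₁…D_5 at 0.113, terminal growth 0.0502, discount at r = 0.152.
D_1 = 9.0932
D_2 = 10.1207
D_3 = 11.2644
D_4 = 12.5373
D_5 = 13.9540
Terminal value at t=5: TV = D_6/(r−g) = 14.6545/(0.152−0.0502) = 143.9535
P₀ = 9.0932/(1+0.152)^1 + 10.1207/(1+0.152)^2 + 11.2644/(1+0.152)^3 + 12.5373/(1+0.152)^4 + 13.9540/(1+0.152)^5 + 143.9535/(1+0.152)^5 = 107.8350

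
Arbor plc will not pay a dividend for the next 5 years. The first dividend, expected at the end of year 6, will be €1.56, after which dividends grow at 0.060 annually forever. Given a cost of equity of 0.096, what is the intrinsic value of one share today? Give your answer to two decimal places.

Deferred-dividend DDM. At t=5 the remaining stream is a growing perpetuity with first payment D_6 = 1.56.
V_5 = D_6/(r−g) = 1.56/(0.096−0.06) = 43.3333
P₀ = V_5/(1+r)^5 = 43.3333/(1+0.096)^5 = 27.4012

€27.40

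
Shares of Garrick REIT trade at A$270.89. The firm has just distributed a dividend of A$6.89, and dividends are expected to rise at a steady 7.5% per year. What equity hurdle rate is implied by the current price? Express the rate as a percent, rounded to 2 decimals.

Rearranging the constant-growth DDM: r = D₁/P₀ + g.
D₁ = 6.89 × (1 + 0.075) = 7.4067.
r = 7.4067 / 270.89 + 0.075 = 0.02734 + 0.075 = 0.10234

10.23%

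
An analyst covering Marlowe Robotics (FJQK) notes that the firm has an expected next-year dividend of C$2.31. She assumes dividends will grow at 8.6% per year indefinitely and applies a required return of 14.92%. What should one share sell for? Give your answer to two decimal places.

Gordon growth model: P₀ = D₁/(r − g), with D₁ = 2.31 given directly.
P₀ = 2.3100 / (0.1492 − 0.086) = 2.3100 / 0.0632 = 36.5506

C$36.55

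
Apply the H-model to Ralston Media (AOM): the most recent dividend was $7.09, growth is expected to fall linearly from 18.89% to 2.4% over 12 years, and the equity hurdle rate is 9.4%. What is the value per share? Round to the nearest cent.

H-model: P₀ = D₀[(1+g_L) + H(g_S−g_L)]/(r−g_L), with H = 12/2 = 6.
P₀ = 7.09 × [(1+0.024) + 6×(0.1889−0.024)] / (0.094−0.024)
   = 7.09 × 2.0134 / 0.07 = 203.9287

$203.93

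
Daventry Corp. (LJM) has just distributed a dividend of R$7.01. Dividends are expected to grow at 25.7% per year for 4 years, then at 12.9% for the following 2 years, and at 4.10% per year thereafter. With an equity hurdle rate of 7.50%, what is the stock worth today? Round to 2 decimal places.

R$512.87

Three-stage DDM. Project D₁…D_6; terminal Gordon value at t=6 with g = 0.041; discount at r = 0.075.
D_1 = 8.8116
D_2 = 11.0761
D_3 = 13.9227
D_4 = 17.5008
D_5 = 19.7585
D_6 = 22.3073
TV_6 = 23.2219/(0.075−0.041) = 682.9970
P₀ = Σ Dₜ/(1+r)ᵗ + TV_6/(1+r)^6 = 512.8662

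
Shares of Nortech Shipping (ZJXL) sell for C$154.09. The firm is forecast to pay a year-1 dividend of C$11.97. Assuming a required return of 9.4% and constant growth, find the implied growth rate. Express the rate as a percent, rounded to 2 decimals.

From P₀ = D₁/(r − g), the implied growth is g = r − D₁/P₀.
g = 0.094 − 11.97/154.09 = 0.094 − 0.07768 = 0.01632

1.63%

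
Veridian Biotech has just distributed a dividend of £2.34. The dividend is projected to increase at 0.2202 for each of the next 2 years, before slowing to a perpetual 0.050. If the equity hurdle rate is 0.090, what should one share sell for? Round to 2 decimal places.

£82.53

Two-stage DDM. Project D₁…D_2 at 0.2202, terminal growth 0.05, discount at r = 0.09.
D_1 = 2.8553
D_2 = 3.4840
Terminal value at t=2: TV = D_3/(r−g) = 3.6582/(0.09−0.05) = 91.4549
P₀ = 2.8553/(1+0.09)^1 + 3.4840/(1+0.09)^2 + 91.4549/(1+0.09)^2 = 82.5277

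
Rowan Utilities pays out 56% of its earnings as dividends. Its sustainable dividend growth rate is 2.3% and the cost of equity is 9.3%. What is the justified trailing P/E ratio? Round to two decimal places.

8.18

Justified trailing P/E = b(1+g)/(r−g) = 0.56×(1+0.023)/(0.093−0.023) = 8.1840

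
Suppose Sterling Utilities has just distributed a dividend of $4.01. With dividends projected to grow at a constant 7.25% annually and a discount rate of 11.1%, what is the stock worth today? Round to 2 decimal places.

$111.71

Gordon growth model: P₀ = D₁/(r − g). D₁ = 4.01 × (1 + 0.0725) = 4.3007.
P₀ = 4.3007 / (0.111 − 0.0725) = 4.3007 / 0.0385 = 111.7071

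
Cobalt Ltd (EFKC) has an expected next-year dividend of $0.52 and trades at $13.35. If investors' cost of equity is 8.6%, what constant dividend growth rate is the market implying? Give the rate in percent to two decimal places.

From P₀ = D₁/(r − g), the implied growth is g = r − D₁/P₀.
g = 0.086 − 0.52/13.35 = 0.086 − 0.03895 = 0.04705

4.70%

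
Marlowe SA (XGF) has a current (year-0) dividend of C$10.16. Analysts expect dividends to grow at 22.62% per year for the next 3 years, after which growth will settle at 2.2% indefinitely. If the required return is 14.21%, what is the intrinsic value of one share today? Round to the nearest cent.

Two-stage DDM. Project D₁…D_3 at 0.2262, terminal growth 0.022, discount at r = 0.1421.
D_1 = 12.4582
D_2 = 15.2762
D_3 = 18.7317
Terminal value at t=3: TV = D_4/(r−g) = 19.1438/(0.1421−0.022) = 159.3990
P₀ = 12.4582/(1+0.1421)^1 + 15.2762/(1+0.1421)^2 + 18.7317/(1+0.1421)^3 + 159.3990/(1+0.1421)^3 = 142.1907

C$142.19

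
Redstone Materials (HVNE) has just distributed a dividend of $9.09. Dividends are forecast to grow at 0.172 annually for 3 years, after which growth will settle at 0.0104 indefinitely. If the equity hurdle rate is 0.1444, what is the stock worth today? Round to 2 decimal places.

Two-stage DDM. Project D₁…D_3 at 0.172, terminal growth 0.0104, discount at r = 0.1444.
D_1 = 10.6535
D_2 = 12.4859
D_3 = 14.6334
Terminal value at t=3: TV = D_4/(r−g) = 14.7856/(0.1444−0.0104) = 110.3406
P₀ = 10.6535/(1+0.1444)^1 + 12.4859/(1+0.1444)^2 + 14.6334/(1+0.1444)^3 + 110.3406/(1+0.1444)^3 = 102.2276

$102.23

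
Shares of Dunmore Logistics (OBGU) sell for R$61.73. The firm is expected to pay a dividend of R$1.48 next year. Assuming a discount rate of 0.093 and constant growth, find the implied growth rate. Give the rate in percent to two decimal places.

From P₀ = D₁/(r − g), the implied growth is g = r − D₁/P₀.
g = 0.093 − 1.48/61.73 = 0.093 − 0.02398 = 0.06902

6.90%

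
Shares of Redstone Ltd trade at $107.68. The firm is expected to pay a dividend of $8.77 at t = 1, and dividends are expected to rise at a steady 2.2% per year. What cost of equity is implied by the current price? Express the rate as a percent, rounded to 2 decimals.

10.34%

Rearranging the constant-growth DDM: r = D₁/P₀ + g.
r = 8.7700 / 107.68 + 0.022 = 0.08145 + 0.022 = 0.10345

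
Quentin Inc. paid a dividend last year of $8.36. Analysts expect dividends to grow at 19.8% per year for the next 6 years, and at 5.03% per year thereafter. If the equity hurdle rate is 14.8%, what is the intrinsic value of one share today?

Two-stage DDM. Project D₁…D_6 at 0.198, terminal growth 0.0503, discount at r = 0.148.
D_1 = 10.0153
D_2 = 11.9983
D_3 = 14.3740
D_4 = 17.2200
D_5 = 20.6296
D_6 = 24.7142
Terminal value at t=6: TV = D_7/(r−g) = 25.9574/(0.148−0.0503) = 265.6844
P₀ = 10.0153/(1+0.148)^1 + 11.9983/(1+0.148)^2 + 14.3740/(1+0.148)^3 + 17.2200/(1+0.148)^4 + 20.6296/(1+0.148)^5 + 24.7142/(1+0.148)^6 + 265.6844/(1+0.148)^6 = 174.4548

$174.45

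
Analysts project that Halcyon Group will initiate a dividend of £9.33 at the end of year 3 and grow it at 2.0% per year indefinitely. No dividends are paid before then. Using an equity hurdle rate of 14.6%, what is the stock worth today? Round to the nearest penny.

Deferred-dividend DDM. At t=2 the remaining stream is a growing perpetuity with first payment D_3 = 9.33.
V_2 = D_3/(r−g) = 9.33/(0.146−0.02) = 74.0476
P₀ = V_2/(1+r)^2 = 74.0476/(1+0.146)^2 = 56.3822

£56.38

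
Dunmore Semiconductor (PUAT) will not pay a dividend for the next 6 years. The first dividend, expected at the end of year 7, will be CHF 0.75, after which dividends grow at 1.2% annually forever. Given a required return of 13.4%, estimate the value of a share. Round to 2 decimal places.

CHF 2.89

Deferred-dividend DDM. At t=6 the remaining stream is a growing perpetuity with first payment D_7 = 0.75.
V_6 = D_7/(r−g) = 0.75/(0.134−0.012) = 6.1475
P₀ = V_6/(1+r)^6 = 6.1475/(1+0.134)^6 = 2.8908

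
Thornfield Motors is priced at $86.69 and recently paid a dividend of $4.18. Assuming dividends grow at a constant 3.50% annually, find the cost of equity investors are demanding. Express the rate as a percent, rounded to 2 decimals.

8.49%

Rearranging the constant-growth DDM: r = D₁/P₀ + g.
D₁ = 4.18 × (1 + 0.035) = 4.3263.
r = 4.3263 / 86.69 + 0.035 = 0.04991 + 0.035 = 0.08491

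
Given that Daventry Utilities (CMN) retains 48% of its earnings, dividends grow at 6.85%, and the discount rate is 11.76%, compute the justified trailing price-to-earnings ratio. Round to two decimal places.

Payout ratio b = 1 − 0.48 = 0.52.
Justified trailing P/E = b(1+g)/(r−g) = 0.52×(1+0.0685)/(0.1176−0.0685) = 11.3161

11.32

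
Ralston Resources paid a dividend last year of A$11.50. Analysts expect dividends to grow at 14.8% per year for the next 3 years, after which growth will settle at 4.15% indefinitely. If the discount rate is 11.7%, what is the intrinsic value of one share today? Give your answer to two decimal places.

A$208.67

Two-stage DDM. Project D₁…D_3 at 0.148, terminal growth 0.0415, discount at r = 0.117.
D_1 = 13.2020
D_2 = 15.1559
D_3 = 17.3990
Terminal value at t=3: TV = D_4/(r−g) = 18.1210/(0.117−0.0415) = 240.0136
P₀ = 13.2020/(1+0.117)^1 + 15.1559/(1+0.117)^2 + 17.3990/(1+0.117)^3 + 240.0136/(1+0.117)^3 = 208.6677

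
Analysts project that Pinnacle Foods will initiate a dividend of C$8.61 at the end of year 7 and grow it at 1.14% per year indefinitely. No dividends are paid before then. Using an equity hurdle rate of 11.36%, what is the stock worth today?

Deferred-dividend DDM. At t=6 the remaining stream is a growing perpetuity with first payment D_7 = 8.61.
V_6 = D_7/(r−g) = 8.61/(0.1136−0.0114) = 84.2466
P₀ = V_6/(1+r)^6 = 84.2466/(1+0.1136)^6 = 44.1750

C$44.18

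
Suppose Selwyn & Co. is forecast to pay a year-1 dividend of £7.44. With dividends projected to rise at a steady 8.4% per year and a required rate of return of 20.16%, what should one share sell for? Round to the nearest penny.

Gordon growth model: P₀ = D₁/(r − g), with D₁ = 7.44 given directly.
P₀ = 7.4400 / (0.2016 − 0.084) = 7.4400 / 0.1176 = 63.2653

£63.27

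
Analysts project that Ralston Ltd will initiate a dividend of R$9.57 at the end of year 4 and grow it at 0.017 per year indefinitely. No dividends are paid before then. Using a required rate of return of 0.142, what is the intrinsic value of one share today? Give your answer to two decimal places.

Deferred-dividend DDM. At t=3 the remaining stream is a growing perpetuity with first payment D_4 = 9.57.
V_3 = D_4/(r−g) = 9.57/(0.142−0.017) = 76.5600
P₀ = V_3/(1+r)^3 = 76.5600/(1+0.142)^3 = 51.4048

R$51.40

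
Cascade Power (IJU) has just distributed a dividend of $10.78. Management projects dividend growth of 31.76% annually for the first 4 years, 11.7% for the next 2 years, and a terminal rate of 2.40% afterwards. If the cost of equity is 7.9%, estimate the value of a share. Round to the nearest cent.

Three-stage DDM. Project D₁…D_6; terminal Gordon value at t=6 with g = 0.024; discount at r = 0.079.
D_1 = 14.2037
D_2 = 18.7148
D_3 = 24.6587
D_4 = 32.4903
D_5 = 36.2916
D_6 = 40.5377
TV_6 = 41.5106/(0.079−0.024) = 754.7389
P₀ = Σ Dₜ/(1+r)ᵗ + TV_6/(1+r)^6 = 601.6043

$601.60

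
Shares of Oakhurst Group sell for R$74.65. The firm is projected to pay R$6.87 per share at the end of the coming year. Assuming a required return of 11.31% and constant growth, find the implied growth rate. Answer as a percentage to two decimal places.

From P₀ = D₁/(r − g), the implied growth is g = r − D₁/P₀.
g = 0.1131 − 6.87/74.65 = 0.1131 − 0.09203 = 0.02107

2.11%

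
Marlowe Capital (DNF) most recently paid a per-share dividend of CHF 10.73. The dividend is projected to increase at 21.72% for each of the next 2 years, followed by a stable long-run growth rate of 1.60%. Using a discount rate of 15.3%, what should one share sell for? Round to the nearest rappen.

CHF 111.97

Two-stage DDM. Project D₁…D_2 at 0.2172, terminal growth 0.016, discount at r = 0.153.
D_1 = 13.0606
D_2 = 15.8973
Terminal value at t=2: TV = D_3/(r−g) = 16.1517/(0.153−0.016) = 117.8954
P₀ = 13.0606/(1+0.153)^1 + 15.8973/(1+0.153)^2 + 117.8954/(1+0.153)^2 = 111.9682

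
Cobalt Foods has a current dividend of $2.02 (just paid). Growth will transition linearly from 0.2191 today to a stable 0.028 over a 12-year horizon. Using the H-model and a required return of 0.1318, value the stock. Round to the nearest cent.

$42.32

H-model: P₀ = D₀[(1+g_L) + H(g_S−g_L)]/(r−g_L), with H = 12/2 = 6.
P₀ = 2.02 × [(1+0.028) + 6×(0.2191−0.028)] / (0.1318−0.028)
   = 2.02 × 2.1746 / 0.1038 = 42.3188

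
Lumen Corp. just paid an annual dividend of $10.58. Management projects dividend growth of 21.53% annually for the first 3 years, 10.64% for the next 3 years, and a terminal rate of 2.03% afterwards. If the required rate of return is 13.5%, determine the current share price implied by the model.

Three-stage DDM. Project D₁…D_6; terminal Gordon value at t=6 with g = 0.0203; discount at r = 0.135.
D_1 = 12.8579
D_2 = 15.6262
D_3 = 18.9905
D_4 = 21.0111
D_5 = 23.2467
D_6 = 25.7201
TV_6 = 26.2422/(0.135−0.0203) = 228.7900
P₀ = Σ Dₜ/(1+r)ᵗ + TV_6/(1+r)^6 = 180.4996

$180.50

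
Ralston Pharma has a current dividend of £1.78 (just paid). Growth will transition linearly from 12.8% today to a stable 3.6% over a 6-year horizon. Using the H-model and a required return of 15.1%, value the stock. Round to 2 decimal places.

H-model: P₀ = D₀[(1+g_L) + H(g_S−g_L)]/(r−g_L), with H = 6/2 = 3.
P₀ = 1.78 × [(1+0.036) + 3×(0.128−0.036)] / (0.151−0.036)
   = 1.78 × 1.3120 / 0.115 = 20.3075

£20.31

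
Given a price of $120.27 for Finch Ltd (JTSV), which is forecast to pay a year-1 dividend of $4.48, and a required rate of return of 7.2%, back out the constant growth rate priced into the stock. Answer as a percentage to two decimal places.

From P₀ = D₁/(r − g), the implied growth is g = r − D₁/P₀.
g = 0.072 − 4.48/120.27 = 0.072 − 0.03725 = 0.03475

3.48%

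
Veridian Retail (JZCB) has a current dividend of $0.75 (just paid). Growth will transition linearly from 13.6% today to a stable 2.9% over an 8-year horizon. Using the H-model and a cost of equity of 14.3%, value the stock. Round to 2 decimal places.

H-model: P₀ = D₀[(1+g_L) + H(g_S−g_L)]/(r−g_L), with H = 8/2 = 4.
P₀ = 0.75 × [(1+0.029) + 4×(0.136−0.029)] / (0.143−0.029)
   = 0.75 × 1.4570 / 0.114 = 9.5855

$9.59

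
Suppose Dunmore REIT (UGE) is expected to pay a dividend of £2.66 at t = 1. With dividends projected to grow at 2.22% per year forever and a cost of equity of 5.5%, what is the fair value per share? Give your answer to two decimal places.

£81.10

Gordon growth model: P₀ = D₁/(r − g), with D₁ = 2.66 given directly.
P₀ = 2.6600 / (0.055 − 0.0222) = 2.6600 / 0.0328 = 81.0976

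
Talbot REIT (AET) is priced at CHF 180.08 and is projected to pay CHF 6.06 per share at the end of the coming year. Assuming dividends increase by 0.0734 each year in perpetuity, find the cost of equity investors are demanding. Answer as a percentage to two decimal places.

Rearranging the constant-growth DDM: r = D₁/P₀ + g.
r = 6.0600 / 180.08 + 0.0734 = 0.03365 + 0.0734 = 0.10705

10.71%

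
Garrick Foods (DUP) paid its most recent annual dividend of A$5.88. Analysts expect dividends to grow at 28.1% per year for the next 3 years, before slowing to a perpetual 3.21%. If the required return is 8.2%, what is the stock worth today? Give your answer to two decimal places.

Two-stage DDM. Project D₁…D_3 at 0.281, terminal growth 0.0321, discount at r = 0.082.
D_1 = 7.5323
D_2 = 9.6489
D_3 = 12.3602
Terminal value at t=3: TV = D_4/(r−g) = 12.7569/(0.082−0.0321) = 255.6501
P₀ = 7.5323/(1+0.082)^1 + 9.6489/(1+0.082)^2 + 12.3602/(1+0.082)^3 + 255.6501/(1+0.082)^3 = 226.7808

A$226.78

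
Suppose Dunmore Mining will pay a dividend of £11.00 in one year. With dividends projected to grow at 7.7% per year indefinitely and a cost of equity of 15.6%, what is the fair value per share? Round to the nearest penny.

Gordon growth model: P₀ = D₁/(r − g), with D₁ = 11.00 given directly.
P₀ = 11.0000 / (0.156 − 0.077) = 11.0000 / 0.079 = 139.2405

£139.24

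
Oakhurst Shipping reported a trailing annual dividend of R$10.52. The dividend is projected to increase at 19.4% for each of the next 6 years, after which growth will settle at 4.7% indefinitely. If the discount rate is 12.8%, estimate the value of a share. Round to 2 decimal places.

Two-stage DDM. Project D₁…D_6 at 0.194, terminal growth 0.047, discount at r = 0.128.
D_1 = 12.5609
D_2 = 14.9977
D_3 = 17.9072
D_4 = 21.3812
D_5 = 25.5292
D_6 = 30.4819
Terminal value at t=6: TV = D_7/(r−g) = 31.9145/(0.128−0.047) = 394.0065
P₀ = 12.5609/(1+0.128)^1 + 14.9977/(1+0.128)^2 + 17.9072/(1+0.128)^3 + 21.3812/(1+0.128)^4 + 25.5292/(1+0.128)^5 + 30.4819/(1+0.128)^6 + 394.0065/(1+0.128)^6 = 268.6539

R$268.65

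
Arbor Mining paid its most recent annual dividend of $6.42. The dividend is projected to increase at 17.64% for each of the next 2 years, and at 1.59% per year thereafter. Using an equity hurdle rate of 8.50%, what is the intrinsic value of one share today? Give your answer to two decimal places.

$125.47

Two-stage DDM. Project D₁…D_2 at 0.1764, terminal growth 0.0159, discount at r = 0.085.
D_1 = 7.5525
D_2 = 8.8847
Terminal value at t=2: TV = D_3/(r−g) = 9.0260/(0.085−0.0159) = 130.6225
P₀ = 7.5525/(1+0.085)^1 + 8.8847/(1+0.085)^2 + 130.6225/(1+0.085)^2 = 125.4660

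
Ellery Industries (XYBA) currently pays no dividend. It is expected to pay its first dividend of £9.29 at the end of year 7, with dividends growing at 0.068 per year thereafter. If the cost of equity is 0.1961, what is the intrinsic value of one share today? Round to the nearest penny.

Deferred-dividend DDM. At t=6 the remaining stream is a growing perpetuity with first payment D_7 = 9.29.
V_6 = D_7/(r−g) = 9.29/(0.1961−0.068) = 72.5215
P₀ = V_6/(1+r)^6 = 72.5215/(1+0.1961)^6 = 24.7663

£24.77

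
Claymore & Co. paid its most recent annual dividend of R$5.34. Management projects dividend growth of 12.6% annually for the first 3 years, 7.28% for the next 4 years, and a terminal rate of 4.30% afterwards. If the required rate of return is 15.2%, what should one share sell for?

R$67.94

Three-stage DDM. Project D₁…D_7; terminal Gordon value at t=7 with g = 0.043; discount at r = 0.152.
D_1 = 6.0128
D_2 = 6.7705
D_3 = 7.6235
D_4 = 8.1785
D_5 = 8.7739
D_6 = 9.4127
D_7 = 10.0979
TV_7 = 10.5321/(0.152−0.043) = 96.6250
P₀ = Σ Dₜ/(1+r)ᵗ + TV_7/(1+r)^7 = 67.9390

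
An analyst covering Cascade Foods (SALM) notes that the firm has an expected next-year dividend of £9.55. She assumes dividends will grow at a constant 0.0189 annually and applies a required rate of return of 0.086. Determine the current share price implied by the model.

£142.32

Gordon growth model: P₀ = D₁/(r − g), with D₁ = 9.55 given directly.
P₀ = 9.5500 / (0.086 − 0.0189) = 9.5500 / 0.0671 = 142.3249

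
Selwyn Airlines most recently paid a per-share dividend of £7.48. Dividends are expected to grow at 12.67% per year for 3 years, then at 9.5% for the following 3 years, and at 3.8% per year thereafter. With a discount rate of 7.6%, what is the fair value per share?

Three-stage DDM. Project D₁…D_6; terminal Gordon value at t=6 with g = 0.038; discount at r = 0.076.
D_1 = 8.4277
D_2 = 9.4955
D_3 = 10.6986
D_4 = 11.7150
D_5 = 12.8279
D_6 = 14.0465
TV_6 = 14.5803/(0.076−0.038) = 383.6919
P₀ = Σ Dₜ/(1+r)ᵗ + TV_6/(1+r)^6 = 298.5408

£298.54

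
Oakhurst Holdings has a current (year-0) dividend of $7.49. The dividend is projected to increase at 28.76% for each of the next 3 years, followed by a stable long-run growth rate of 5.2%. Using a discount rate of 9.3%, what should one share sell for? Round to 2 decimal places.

$345.66

Two-stage DDM. Project D₁…D_3 at 0.2876, terminal growth 0.052, discount at r = 0.093.
D_1 = 9.6441
D_2 = 12.4178
D_3 = 15.9891
Terminal value at t=3: TV = D_4/(r−g) = 16.8206/(0.093−0.052) = 410.2576
P₀ = 9.6441/(1+0.093)^1 + 12.4178/(1+0.093)^2 + 15.9891/(1+0.093)^3 + 410.2576/(1+0.093)^3 = 345.6559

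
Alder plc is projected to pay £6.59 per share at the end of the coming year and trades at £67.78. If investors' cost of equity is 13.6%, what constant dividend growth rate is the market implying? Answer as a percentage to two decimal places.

3.88%

From P₀ = D₁/(r − g), the implied growth is g = r − D₁/P₀.
g = 0.136 − 6.59/67.78 = 0.136 − 0.09723 = 0.03877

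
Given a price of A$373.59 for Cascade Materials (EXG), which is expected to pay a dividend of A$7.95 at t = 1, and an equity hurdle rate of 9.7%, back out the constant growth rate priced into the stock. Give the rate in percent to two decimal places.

7.57%

From P₀ = D₁/(r − g), the implied growth is g = r − D₁/P₀.
g = 0.097 − 7.95/373.59 = 0.097 − 0.02128 = 0.07572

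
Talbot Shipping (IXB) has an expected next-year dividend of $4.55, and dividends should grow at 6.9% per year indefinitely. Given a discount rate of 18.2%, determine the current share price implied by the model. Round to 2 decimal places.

$40.27

Gordon growth model: P₀ = D₁/(r − g), with D₁ = 4.55 given directly.
P₀ = 4.5500 / (0.182 − 0.069) = 4.5500 / 0.113 = 40.2655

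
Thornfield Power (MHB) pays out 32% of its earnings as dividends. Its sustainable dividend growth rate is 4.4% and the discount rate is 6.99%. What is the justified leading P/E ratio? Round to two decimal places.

12.36

Justified leading P/E = b/(r−g) = 0.32/(0.0699−0.044) = 12.3552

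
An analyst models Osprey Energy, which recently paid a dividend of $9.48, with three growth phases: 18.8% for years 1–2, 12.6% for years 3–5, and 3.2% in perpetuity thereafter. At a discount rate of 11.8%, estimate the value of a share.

$184.58

Three-stage DDM. Project D₁…D_5; terminal Gordon value at t=5 with g = 0.032; discount at r = 0.118.
D_1 = 11.2622
D_2 = 13.3795
D_3 = 15.0654
D_4 = 16.9636
D_5 = 19.1010
TV_5 = 19.7122/(0.118−0.032) = 229.2122
P₀ = Σ Dₜ/(1+r)ᵗ + TV_5/(1+r)^5 = 184.5811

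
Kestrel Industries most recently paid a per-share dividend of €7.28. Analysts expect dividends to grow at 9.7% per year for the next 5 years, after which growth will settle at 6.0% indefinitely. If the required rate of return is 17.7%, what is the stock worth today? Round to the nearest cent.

€76.00

Two-stage DDM. Project D₁…D_5 at 0.097, terminal growth 0.06, discount at r = 0.177.
D_1 = 7.9862
D_2 = 8.7608
D_3 = 9.6106
D_4 = 10.5428
D_5 = 11.5655
Terminal value at t=5: TV = D_6/(r−g) = 12.2594/(0.177−0.06) = 104.7815
P₀ = 7.9862/(1+0.177)^1 + 8.7608/(1+0.177)^2 + 9.6106/(1+0.177)^3 + 10.5428/(1+0.177)^4 + 11.5655/(1+0.177)^5 + 104.7815/(1+0.177)^5 = 76.0047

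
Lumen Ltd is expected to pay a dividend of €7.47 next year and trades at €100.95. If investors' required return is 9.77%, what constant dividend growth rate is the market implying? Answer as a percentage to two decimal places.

2.37%

From P₀ = D₁/(r − g), the implied growth is g = r − D₁/P₀.
g = 0.0977 − 7.47/100.95 = 0.0977 − 0.07400 = 0.02370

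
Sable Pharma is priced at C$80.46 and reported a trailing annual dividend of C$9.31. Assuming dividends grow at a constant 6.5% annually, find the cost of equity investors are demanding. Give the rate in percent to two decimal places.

Rearranging the constant-growth DDM: r = D₁/P₀ + g.
D₁ = 9.31 × (1 + 0.065) = 9.9152.
r = 9.9152 / 80.46 + 0.065 = 0.12323 + 0.065 = 0.18823

18.82%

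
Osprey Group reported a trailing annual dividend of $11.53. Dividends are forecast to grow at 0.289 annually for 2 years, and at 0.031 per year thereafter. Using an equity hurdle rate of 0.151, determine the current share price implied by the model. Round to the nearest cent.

$151.61

Two-stage DDM. Project D₁…D_2 at 0.289, terminal growth 0.031, discount at r = 0.151.
D_1 = 14.8622
D_2 = 19.1573
Terminal value at t=2: TV = D_3/(r−g) = 19.7512/(0.151−0.031) = 164.5935
P₀ = 14.8622/(1+0.151)^1 + 19.1573/(1+0.151)^2 + 164.5935/(1+0.151)^2 = 151.6131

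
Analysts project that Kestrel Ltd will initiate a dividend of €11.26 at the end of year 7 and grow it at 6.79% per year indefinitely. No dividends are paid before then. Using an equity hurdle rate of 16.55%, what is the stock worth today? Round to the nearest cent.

Deferred-dividend DDM. At t=6 the remaining stream is a growing perpetuity with first payment D_7 = 11.26.
V_6 = D_7/(r−g) = 11.26/(0.1655−0.0679) = 115.3689
P₀ = V_6/(1+r)^6 = 115.3689/(1+0.1655)^6 = 46.0272

€46.03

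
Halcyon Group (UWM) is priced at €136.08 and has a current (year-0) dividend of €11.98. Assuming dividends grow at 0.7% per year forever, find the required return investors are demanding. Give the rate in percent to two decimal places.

9.57%

Rearranging the constant-growth DDM: r = D₁/P₀ + g.
D₁ = 11.98 × (1 + 0.007) = 12.0639.
r = 12.0639 / 136.08 + 0.007 = 0.08865 + 0.007 = 0.09565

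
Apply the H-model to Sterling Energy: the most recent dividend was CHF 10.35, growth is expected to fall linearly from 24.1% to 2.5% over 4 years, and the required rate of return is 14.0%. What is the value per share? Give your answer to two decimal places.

CHF 131.13

H-model: P₀ = D₀[(1+g_L) + H(g_S−g_L)]/(r−g_L), with H = 4/2 = 2.
P₀ = 10.35 × [(1+0.025) + 2×(0.241−0.025)] / (0.14−0.025)
   = 10.35 × 1.4570 / 0.115 = 131.1300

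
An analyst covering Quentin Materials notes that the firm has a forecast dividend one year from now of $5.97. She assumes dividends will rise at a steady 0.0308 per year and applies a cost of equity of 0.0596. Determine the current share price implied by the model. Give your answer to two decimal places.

$207.29

Gordon growth model: P₀ = D₁/(r − g), with D₁ = 5.97 given directly.
P₀ = 5.9700 / (0.0596 − 0.0308) = 5.9700 / 0.0288 = 207.2917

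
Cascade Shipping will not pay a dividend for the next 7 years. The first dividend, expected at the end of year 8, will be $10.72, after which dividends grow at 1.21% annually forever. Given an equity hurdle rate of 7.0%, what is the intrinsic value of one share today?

Deferred-dividend DDM. At t=7 the remaining stream is a growing perpetuity with first payment D_8 = 10.72.
V_7 = D_8/(r−g) = 10.72/(0.07−0.0121) = 185.1468
P₀ = V_7/(1+r)^7 = 185.1468/(1+0.07)^7 = 115.3001

$115.30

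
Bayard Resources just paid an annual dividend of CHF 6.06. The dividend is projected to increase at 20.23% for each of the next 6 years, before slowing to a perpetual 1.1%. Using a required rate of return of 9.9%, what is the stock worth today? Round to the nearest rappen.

Two-stage DDM. Project D₁…D_6 at 0.2023, terminal growth 0.011, discount at r = 0.099.
D_1 = 7.2859
D_2 = 8.7599
D_3 = 10.5320
D_4 = 12.6626
D_5 = 15.2243
D_6 = 18.3042
Terminal value at t=6: TV = D_7/(r−g) = 18.5055/(0.099−0.011) = 210.2898
P₀ = 7.2859/(1+0.099)^1 + 8.7599/(1+0.099)^2 + 10.5320/(1+0.099)^3 + 12.6626/(1+0.099)^4 + 15.2243/(1+0.099)^5 + 18.3042/(1+0.099)^6 + 210.2898/(1+0.099)^6 = 169.7347

CHF 169.73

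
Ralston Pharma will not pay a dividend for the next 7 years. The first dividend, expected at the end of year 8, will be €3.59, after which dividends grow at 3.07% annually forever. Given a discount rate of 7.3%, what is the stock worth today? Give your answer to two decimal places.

Deferred-dividend DDM. At t=7 the remaining stream is a growing perpetuity with first payment D_8 = 3.59.
V_7 = D_8/(r−g) = 3.59/(0.073−0.0307) = 84.8700
P₀ = V_7/(1+r)^7 = 84.8700/(1+0.073)^7 = 51.8270

€51.83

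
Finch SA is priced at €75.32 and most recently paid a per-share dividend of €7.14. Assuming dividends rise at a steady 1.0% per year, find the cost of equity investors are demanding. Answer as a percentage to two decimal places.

Rearranging the constant-growth DDM: r = D₁/P₀ + g.
D₁ = 7.14 × (1 + 0.01) = 7.2114.
r = 7.2114 / 75.32 + 0.01 = 0.09574 + 0.01 = 0.10574

10.57%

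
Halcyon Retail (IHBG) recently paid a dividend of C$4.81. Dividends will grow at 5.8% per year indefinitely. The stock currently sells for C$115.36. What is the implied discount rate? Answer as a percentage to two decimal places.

10.21%

Rearranging the constant-growth DDM: r = D₁/P₀ + g.
D₁ = 4.81 × (1 + 0.058) = 5.0890.
r = 5.0890 / 115.36 + 0.058 = 0.04411 + 0.058 = 0.10211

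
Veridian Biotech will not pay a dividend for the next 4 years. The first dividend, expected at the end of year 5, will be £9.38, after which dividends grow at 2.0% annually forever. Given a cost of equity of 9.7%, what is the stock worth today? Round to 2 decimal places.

£84.12

Deferred-dividend DDM. At t=4 the remaining stream is a growing perpetuity with first payment D_5 = 9.38.
V_4 = D_5/(r−g) = 9.38/(0.097−0.02) = 121.8182
P₀ = V_4/(1+r)^4 = 121.8182/(1+0.097)^4 = 84.1174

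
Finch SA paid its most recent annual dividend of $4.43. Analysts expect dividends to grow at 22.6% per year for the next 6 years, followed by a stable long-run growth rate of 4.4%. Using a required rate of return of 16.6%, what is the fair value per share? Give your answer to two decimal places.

Two-stage DDM. Project D₁…D_6 at 0.226, terminal growth 0.044, discount at r = 0.166.
D_1 = 5.4312
D_2 = 6.6586
D_3 = 8.1635
D_4 = 10.0084
D_5 = 12.2703
D_6 = 15.0434
Terminal value at t=6: TV = D_7/(r−g) = 15.7053/(0.166−0.044) = 128.7322
P₀ = 5.4312/(1+0.166)^1 + 6.6586/(1+0.166)^2 + 8.1635/(1+0.166)^3 + 10.0084/(1+0.166)^4 + 12.2703/(1+0.166)^5 + 15.0434/(1+0.166)^6 + 128.7322/(1+0.166)^6 = 83.0261

$83.03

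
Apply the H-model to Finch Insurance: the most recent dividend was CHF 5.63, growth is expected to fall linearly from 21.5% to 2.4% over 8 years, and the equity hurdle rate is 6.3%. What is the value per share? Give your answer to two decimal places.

CHF 258.11

H-model: P₀ = D₀[(1+g_L) + H(g_S−g_L)]/(r−g_L), with H = 8/2 = 4.
P₀ = 5.63 × [(1+0.024) + 4×(0.215−0.024)] / (0.063−0.024)
   = 5.63 × 1.7880 / 0.039 = 258.1138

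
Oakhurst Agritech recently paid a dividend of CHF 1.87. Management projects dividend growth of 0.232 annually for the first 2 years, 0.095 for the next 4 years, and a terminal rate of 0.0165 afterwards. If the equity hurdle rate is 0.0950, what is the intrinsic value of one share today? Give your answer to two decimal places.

Three-stage DDM. Project D₁…D_6; terminal Gordon value at t=6 with g = 0.0165; discount at r = 0.095.
D_1 = 2.3038
D_2 = 2.8383
D_3 = 3.1080
D_4 = 3.4032
D_5 = 3.7265
D_6 = 4.0806
TV_6 = 4.1479/(0.095−0.0165) = 52.8393
P₀ = Σ Dₜ/(1+r)ᵗ + TV_6/(1+r)^6 = 44.5929

CHF 44.59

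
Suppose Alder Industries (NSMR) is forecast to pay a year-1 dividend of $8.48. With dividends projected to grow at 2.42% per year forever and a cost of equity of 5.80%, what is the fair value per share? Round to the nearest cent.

$250.89

Gordon growth model: P₀ = D₁/(r − g), with D₁ = 8.48 given directly.
P₀ = 8.4800 / (0.058 − 0.0242) = 8.4800 / 0.0338 = 250.8876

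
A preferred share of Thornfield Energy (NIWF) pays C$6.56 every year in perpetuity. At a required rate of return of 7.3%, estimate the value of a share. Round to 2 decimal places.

Zero-growth DDM (perpetuity): P₀ = D/r = 6.56 / 0.073 = 89.8630

C$89.86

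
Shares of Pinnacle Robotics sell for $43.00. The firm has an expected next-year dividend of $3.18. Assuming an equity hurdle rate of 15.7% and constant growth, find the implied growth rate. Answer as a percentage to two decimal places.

8.30%

From P₀ = D₁/(r − g), the implied growth is g = r − D₁/P₀.
g = 0.157 − 3.18/43.00 = 0.157 − 0.07395 = 0.08305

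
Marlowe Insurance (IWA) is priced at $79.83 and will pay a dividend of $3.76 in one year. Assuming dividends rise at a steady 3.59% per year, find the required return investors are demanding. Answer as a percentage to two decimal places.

Rearranging the constant-growth DDM: r = D₁/P₀ + g.
r = 3.7600 / 79.83 + 0.0359 = 0.04710 + 0.0359 = 0.08300

8.30%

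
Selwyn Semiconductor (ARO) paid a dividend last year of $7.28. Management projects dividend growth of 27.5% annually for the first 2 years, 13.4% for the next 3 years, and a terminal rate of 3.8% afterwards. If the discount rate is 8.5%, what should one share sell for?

Three-stage DDM. Project D₁…D_5; terminal Gordon value at t=5 with g = 0.038; discount at r = 0.085.
D_1 = 9.2820
D_2 = 11.8345
D_3 = 13.4204
D_4 = 15.2187
D_5 = 17.2580
TV_5 = 17.9138/(0.085−0.038) = 381.1452
P₀ = Σ Dₜ/(1+r)ᵗ + TV_5/(1+r)^5 = 305.0523

$305.05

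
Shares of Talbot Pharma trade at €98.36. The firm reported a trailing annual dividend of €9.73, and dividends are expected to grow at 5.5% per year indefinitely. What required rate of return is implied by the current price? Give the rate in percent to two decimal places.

Rearranging the constant-growth DDM: r = D₁/P₀ + g.
D₁ = 9.73 × (1 + 0.055) = 10.2652.
r = 10.2652 / 98.36 + 0.055 = 0.10436 + 0.055 = 0.15936

15.94%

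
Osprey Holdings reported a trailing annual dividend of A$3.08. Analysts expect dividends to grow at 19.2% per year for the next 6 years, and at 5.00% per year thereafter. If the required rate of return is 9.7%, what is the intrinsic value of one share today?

A$138.22

Two-stage DDM. Project D₁…D_6 at 0.192, terminal growth 0.05, discount at r = 0.097.
D_1 = 3.6714
D_2 = 4.3763
D_3 = 5.2165
D_4 = 6.2181
D_5 = 7.4119
D_6 = 8.8350
Terminal value at t=6: TV = D_7/(r−g) = 9.2768/(0.097−0.05) = 197.3784
P₀ = 3.6714/(1+0.097)^1 + 4.3763/(1+0.097)^2 + 5.2165/(1+0.097)^3 + 6.2181/(1+0.097)^4 + 7.4119/(1+0.097)^5 + 8.8350/(1+0.097)^6 + 197.3784/(1+0.097)^6 = 138.2191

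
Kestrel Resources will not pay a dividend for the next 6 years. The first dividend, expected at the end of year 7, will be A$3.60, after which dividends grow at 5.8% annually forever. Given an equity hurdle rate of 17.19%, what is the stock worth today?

A$12.20

Deferred-dividend DDM. At t=6 the remaining stream is a growing perpetuity with first payment D_7 = 3.60.
V_6 = D_7/(r−g) = 3.60/(0.1719−0.058) = 31.6067
P₀ = V_6/(1+r)^6 = 31.6067/(1+0.1719)^6 = 12.2021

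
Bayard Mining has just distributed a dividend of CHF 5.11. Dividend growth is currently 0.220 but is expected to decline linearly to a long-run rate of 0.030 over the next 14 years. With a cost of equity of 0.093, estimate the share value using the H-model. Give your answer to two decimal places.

H-model: P₀ = D₀[(1+g_L) + H(g_S−g_L)]/(r−g_L), with H = 14/2 = 7.
P₀ = 5.11 × [(1+0.03) + 7×(0.22−0.03)] / (0.093−0.03)
   = 5.11 × 2.3600 / 0.063 = 191.4222

CHF 191.42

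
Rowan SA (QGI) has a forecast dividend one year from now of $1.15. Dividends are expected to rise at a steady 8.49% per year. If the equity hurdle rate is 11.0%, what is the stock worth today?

$45.82

Gordon growth model: P₀ = D₁/(r − g), with D₁ = 1.15 given directly.
P₀ = 1.1500 / (0.11 − 0.0849) = 1.1500 / 0.0251 = 45.8167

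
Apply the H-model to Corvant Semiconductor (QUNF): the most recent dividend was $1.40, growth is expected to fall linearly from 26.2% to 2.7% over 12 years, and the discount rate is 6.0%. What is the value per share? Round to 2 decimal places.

H-model: P₀ = D₀[(1+g_L) + H(g_S−g_L)]/(r−g_L), with H = 12/2 = 6.
P₀ = 1.40 × [(1+0.027) + 6×(0.262−0.027)] / (0.06−0.027)
   = 1.40 × 2.4370 / 0.033 = 103.3879

$103.39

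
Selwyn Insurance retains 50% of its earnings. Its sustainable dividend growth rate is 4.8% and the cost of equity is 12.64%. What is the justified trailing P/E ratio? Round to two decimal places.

6.68

Payout ratio b = 1 − 0.50 = 0.50.
Justified trailing P/E = b(1+g)/(r−g) = 0.50×(1+0.048)/(0.1264−0.048) = 6.6837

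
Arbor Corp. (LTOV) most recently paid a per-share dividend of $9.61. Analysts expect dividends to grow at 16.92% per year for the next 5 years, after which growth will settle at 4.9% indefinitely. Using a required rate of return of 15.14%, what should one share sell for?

$156.62

Two-stage DDM. Project D₁…D_5 at 0.1692, terminal growth 0.049, discount at r = 0.1514.
D_1 = 11.2360
D_2 = 13.1371
D_3 = 15.3600
D_4 = 17.9589
D_5 = 20.9975
Terminal value at t=5: TV = D_6/(r−g) = 22.0264/(0.1514−0.049) = 215.1013
P₀ = 11.2360/(1+0.1514)^1 + 13.1371/(1+0.1514)^2 + 15.3600/(1+0.1514)^3 + 17.9589/(1+0.1514)^4 + 20.9975/(1+0.1514)^5 + 215.1013/(1+0.1514)^5 = 156.6197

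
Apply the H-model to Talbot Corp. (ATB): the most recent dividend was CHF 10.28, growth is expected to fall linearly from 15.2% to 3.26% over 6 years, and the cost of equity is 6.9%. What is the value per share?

H-model: P₀ = D₀[(1+g_L) + H(g_S−g_L)]/(r−g_L), with H = 6/2 = 3.
P₀ = 10.28 × [(1+0.0326) + 3×(0.152−0.0326)] / (0.069−0.0326)
   = 10.28 × 1.3908 / 0.0364 = 392.7864

CHF 392.79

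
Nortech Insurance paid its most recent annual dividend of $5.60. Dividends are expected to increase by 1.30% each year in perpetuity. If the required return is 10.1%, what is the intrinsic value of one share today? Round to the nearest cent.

$64.46

Gordon growth model: P₀ = D₁/(r − g). D₁ = 5.60 × (1 + 0.013) = 5.6728.
P₀ = 5.6728 / (0.101 − 0.013) = 5.6728 / 0.088 = 64.4636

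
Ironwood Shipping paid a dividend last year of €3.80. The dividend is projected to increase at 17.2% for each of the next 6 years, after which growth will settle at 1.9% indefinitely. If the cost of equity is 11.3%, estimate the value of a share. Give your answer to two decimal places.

Two-stage DDM. Project D₁…D_6 at 0.172, terminal growth 0.019, discount at r = 0.113.
D_1 = 4.4536
D_2 = 5.2196
D_3 = 6.1174
D_4 = 7.1696
D_5 = 8.4028
D_6 = 9.8480
Terminal value at t=6: TV = D_7/(r−g) = 10.0351/(0.113−0.019) = 106.7568
P₀ = 4.4536/(1+0.113)^1 + 5.2196/(1+0.113)^2 + 6.1174/(1+0.113)^3 + 7.1696/(1+0.113)^4 + 8.4028/(1+0.113)^5 + 9.8480/(1+0.113)^6 + 106.7568/(1+0.113)^6 = 83.5841

€83.58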